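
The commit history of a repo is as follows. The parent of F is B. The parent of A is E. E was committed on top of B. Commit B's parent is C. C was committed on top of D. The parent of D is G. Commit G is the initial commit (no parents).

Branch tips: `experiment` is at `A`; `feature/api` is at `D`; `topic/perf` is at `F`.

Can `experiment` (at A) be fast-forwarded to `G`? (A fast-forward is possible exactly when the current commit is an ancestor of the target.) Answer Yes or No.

A fast-forward from A to G is possible iff A is an ancestor of G.
Ancestors of G: {G}.
A is not among them, so fast-forward is not possible.

No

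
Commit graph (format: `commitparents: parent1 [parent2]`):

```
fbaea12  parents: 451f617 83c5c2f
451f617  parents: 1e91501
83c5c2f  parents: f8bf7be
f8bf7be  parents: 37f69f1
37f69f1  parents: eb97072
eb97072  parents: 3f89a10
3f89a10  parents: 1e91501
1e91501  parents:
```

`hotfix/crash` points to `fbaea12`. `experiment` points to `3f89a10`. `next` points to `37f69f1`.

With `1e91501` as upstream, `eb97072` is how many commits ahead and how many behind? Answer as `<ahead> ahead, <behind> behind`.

Reachable from eb97072: {1e91501, 3f89a10, eb97072}.
Reachable from 1e91501: {1e91501}.
Only in eb97072's history (ahead): {3f89a10, eb97072} — 2.
Only in 1e91501's history (behind): {} — 0.

2 ahead, 0 behind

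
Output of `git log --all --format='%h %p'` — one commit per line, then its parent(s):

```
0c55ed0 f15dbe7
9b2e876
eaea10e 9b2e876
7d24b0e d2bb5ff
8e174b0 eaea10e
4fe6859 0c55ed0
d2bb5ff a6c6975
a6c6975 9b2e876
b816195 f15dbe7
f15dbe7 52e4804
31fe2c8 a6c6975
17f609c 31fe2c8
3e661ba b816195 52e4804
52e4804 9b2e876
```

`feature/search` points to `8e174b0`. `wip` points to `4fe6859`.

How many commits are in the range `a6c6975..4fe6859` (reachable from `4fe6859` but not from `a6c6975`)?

Reachable from 4fe6859: {0c55ed0, 4fe6859, 52e4804, 9b2e876, f15dbe7}.
Reachable from a6c6975: {9b2e876, a6c6975}.
In 4fe6859's history but not a6c6975's: {0c55ed0, 4fe6859, 52e4804, f15dbe7} — 4 commits.

4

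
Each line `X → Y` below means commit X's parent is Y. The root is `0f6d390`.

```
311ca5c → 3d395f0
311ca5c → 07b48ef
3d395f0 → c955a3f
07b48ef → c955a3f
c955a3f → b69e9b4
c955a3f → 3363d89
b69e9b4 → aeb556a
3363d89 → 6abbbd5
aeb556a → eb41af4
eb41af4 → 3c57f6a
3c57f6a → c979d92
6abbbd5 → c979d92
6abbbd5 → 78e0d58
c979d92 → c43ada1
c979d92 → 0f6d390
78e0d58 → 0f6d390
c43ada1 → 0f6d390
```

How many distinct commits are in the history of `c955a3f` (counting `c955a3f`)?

11

Walking parent pointers from c955a3f: reachable set = {0f6d390, 3363d89, 3c57f6a, 6abbbd5, 78e0d58, aeb556a, b69e9b4, c43ada1, c955a3f, c979d92, eb41af4}.
That is 11 commits.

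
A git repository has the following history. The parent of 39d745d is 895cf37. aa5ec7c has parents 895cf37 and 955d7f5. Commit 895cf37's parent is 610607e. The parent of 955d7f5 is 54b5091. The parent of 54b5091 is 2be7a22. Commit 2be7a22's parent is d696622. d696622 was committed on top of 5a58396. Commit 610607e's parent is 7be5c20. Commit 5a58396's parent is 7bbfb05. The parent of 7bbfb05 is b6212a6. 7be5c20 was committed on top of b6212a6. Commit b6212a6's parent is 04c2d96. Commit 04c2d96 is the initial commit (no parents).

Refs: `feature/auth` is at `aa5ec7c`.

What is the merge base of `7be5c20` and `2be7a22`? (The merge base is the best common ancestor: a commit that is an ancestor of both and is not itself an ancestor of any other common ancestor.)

Ancestors of 7be5c20: {04c2d96, 7be5c20, b6212a6}.
Ancestors of 2be7a22: {04c2d96, 2be7a22, 5a58396, 7bbfb05, b6212a6, d696622}.
Common ancestors: {04c2d96, b6212a6}.
Among these, b6212a6 is not an ancestor of any other common ancestor — it is the merge base.

b6212a6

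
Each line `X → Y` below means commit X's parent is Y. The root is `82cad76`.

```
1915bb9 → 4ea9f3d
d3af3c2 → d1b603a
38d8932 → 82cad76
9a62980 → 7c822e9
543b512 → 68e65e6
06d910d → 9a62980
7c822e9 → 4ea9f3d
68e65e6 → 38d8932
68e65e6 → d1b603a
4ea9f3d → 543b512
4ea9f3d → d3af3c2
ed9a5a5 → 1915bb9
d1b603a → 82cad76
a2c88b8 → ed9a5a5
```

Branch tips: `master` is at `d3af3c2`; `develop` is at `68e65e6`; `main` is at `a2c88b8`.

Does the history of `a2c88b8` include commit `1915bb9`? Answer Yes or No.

Ancestors of a2c88b8 (commits reachable by following parents): {1915bb9, 38d8932, 4ea9f3d, 543b512, 68e65e6, 82cad76, a2c88b8, d1b603a, d3af3c2, ed9a5a5}.
1915bb9 is in that set, so it is an ancestor of a2c88b8.

Yes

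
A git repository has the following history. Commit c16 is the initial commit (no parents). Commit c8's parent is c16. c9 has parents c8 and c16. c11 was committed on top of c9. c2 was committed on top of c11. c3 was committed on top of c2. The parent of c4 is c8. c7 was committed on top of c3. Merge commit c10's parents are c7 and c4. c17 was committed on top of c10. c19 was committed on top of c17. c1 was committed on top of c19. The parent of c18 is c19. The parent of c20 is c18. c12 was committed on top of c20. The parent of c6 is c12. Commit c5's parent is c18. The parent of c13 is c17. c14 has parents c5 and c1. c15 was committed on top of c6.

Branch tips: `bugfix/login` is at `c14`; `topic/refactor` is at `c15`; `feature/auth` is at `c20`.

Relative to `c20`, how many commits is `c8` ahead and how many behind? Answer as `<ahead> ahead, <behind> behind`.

0 ahead, 11 behind

Reachable from c8: {c16, c8}.
Reachable from c20: {c10, c11, c16, c17, c18, c19, c2, c20, c3, c4, c7, c8, c9}.
Only in c8's history (ahead): {} — 0.
Only in c20's history (behind): {c10, c11, c17, c18, c19, c2, c20, c3, c4, c7, c9} — 11.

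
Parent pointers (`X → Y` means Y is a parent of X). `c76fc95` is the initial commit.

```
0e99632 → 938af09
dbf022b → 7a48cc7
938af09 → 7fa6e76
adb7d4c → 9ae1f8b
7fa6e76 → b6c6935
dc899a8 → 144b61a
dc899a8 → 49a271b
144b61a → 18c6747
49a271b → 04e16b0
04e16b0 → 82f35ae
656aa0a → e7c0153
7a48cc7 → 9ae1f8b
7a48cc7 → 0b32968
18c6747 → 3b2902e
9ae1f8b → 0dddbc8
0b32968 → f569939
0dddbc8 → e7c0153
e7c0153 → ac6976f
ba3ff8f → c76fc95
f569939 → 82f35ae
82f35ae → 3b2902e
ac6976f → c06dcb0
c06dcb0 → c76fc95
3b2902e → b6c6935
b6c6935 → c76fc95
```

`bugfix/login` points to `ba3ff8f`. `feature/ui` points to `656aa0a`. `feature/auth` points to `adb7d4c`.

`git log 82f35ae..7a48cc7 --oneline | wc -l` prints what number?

8

Reachable from 7a48cc7: {0b32968, 0dddbc8, 3b2902e, 7a48cc7, 82f35ae, 9ae1f8b, ac6976f, b6c6935, c06dcb0, c76fc95, e7c0153, f569939}.
Reachable from 82f35ae: {3b2902e, 82f35ae, b6c6935, c76fc95}.
In 7a48cc7's history but not 82f35ae's: {0b32968, 0dddbc8, 7a48cc7, 9ae1f8b, ac6976f, c06dcb0, e7c0153, f569939} — 8 commits.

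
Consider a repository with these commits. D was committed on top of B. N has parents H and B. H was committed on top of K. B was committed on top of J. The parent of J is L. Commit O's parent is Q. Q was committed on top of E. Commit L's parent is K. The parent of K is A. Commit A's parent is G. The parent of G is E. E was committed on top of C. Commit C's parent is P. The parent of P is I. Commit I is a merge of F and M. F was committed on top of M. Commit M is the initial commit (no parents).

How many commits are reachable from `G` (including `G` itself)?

Walking parent pointers from G: reachable set = {C, E, F, G, I, M, P}.
That is 7 commits.

7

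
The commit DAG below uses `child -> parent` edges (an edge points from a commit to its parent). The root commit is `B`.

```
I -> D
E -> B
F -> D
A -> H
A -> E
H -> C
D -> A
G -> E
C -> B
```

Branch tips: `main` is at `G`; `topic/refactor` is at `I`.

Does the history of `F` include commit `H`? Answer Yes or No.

Ancestors of F (commits reachable by following parents): {A, B, C, D, E, F, H}.
H is in that set, so it is an ancestor of F.

Yes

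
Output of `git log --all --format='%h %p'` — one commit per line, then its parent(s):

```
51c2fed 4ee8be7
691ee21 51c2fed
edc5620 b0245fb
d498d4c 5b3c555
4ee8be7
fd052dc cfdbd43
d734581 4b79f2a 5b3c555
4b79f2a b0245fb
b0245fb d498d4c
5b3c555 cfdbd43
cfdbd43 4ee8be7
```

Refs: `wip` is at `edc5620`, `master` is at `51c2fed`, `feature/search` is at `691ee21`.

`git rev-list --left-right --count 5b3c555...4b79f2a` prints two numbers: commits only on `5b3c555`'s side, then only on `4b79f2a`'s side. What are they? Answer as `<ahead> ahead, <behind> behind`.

0 ahead, 3 behind

Reachable from 5b3c555: {4ee8be7, 5b3c555, cfdbd43}.
Reachable from 4b79f2a: {4b79f2a, 4ee8be7, 5b3c555, b0245fb, cfdbd43, d498d4c}.
Only in 5b3c555's history (ahead): {} — 0.
Only in 4b79f2a's history (behind): {4b79f2a, b0245fb, d498d4c} — 3.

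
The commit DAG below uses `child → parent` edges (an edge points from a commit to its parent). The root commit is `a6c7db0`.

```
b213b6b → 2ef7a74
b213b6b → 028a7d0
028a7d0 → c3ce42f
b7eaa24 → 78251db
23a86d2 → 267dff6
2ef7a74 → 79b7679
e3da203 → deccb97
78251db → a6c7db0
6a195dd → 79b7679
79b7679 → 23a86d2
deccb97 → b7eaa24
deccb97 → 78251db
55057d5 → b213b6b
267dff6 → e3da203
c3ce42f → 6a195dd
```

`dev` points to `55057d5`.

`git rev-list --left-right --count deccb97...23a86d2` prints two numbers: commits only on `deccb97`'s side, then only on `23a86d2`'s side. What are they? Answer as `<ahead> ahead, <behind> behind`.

0 ahead, 3 behind

Reachable from deccb97: {78251db, a6c7db0, b7eaa24, deccb97}.
Reachable from 23a86d2: {23a86d2, 267dff6, 78251db, a6c7db0, b7eaa24, deccb97, e3da203}.
Only in deccb97's history (ahead): {} — 0.
Only in 23a86d2's history (behind): {23a86d2, 267dff6, e3da203} — 3.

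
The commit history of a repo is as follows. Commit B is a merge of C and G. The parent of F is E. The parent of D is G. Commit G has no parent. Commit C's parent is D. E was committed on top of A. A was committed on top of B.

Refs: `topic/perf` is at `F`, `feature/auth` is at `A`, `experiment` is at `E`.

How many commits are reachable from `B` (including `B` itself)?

4

Walking parent pointers from B: reachable set = {B, C, D, G}.
That is 4 commits.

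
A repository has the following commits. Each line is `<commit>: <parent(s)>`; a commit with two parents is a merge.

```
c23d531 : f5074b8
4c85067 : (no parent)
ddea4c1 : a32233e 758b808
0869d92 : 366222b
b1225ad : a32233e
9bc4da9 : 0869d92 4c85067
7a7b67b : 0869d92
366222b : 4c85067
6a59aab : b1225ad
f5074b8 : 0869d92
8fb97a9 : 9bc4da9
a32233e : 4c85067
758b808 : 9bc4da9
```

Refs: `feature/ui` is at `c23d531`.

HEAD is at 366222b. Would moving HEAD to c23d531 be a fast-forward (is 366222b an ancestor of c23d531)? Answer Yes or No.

Yes

A fast-forward from 366222b to c23d531 is possible iff 366222b is an ancestor of c23d531.
Ancestors of c23d531: {0869d92, 366222b, 4c85067, c23d531, f5074b8}.
366222b is among them, so fast-forward is possible.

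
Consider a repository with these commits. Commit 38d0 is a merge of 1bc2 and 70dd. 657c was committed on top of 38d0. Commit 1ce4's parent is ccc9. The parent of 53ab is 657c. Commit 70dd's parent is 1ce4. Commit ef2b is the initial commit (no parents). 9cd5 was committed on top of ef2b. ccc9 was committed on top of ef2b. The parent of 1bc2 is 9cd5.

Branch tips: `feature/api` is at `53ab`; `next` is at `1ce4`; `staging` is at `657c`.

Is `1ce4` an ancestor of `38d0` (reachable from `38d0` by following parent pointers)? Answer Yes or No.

Yes

Ancestors of 38d0 (commits reachable by following parents): {1bc2, 1ce4, 38d0, 70dd, 9cd5, ccc9, ef2b}.
1ce4 is in that set, so it is an ancestor of 38d0.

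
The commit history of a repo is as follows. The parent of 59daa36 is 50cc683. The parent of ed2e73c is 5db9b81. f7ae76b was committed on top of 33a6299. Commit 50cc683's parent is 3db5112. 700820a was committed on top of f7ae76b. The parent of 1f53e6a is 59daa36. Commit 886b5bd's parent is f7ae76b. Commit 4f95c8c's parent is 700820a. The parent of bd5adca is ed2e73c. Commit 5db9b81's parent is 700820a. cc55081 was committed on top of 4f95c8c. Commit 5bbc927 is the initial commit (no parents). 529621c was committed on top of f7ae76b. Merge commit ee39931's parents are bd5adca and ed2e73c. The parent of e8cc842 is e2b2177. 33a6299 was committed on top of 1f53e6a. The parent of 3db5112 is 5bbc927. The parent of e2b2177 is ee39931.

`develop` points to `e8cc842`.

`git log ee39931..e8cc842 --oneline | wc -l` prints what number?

Reachable from e8cc842: {1f53e6a, 33a6299, 3db5112, 50cc683, 59daa36, 5bbc927, 5db9b81, 700820a, bd5adca, e2b2177, e8cc842, ed2e73c, ee39931, f7ae76b}.
Reachable from ee39931: {1f53e6a, 33a6299, 3db5112, 50cc683, 59daa36, 5bbc927, 5db9b81, 700820a, bd5adca, ed2e73c, ee39931, f7ae76b}.
In e8cc842's history but not ee39931's: {e2b2177, e8cc842} — 2 commits.

2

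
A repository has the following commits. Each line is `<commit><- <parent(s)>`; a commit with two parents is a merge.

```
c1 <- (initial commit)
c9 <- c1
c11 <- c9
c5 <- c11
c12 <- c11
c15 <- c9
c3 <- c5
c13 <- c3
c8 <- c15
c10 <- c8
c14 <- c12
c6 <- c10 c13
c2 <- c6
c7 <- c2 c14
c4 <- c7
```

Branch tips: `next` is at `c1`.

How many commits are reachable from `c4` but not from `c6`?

5

Reachable from c4: {c1, c10, c11, c12, c13, c14, c15, c2, c3, c4, c5, c6, c7, c8, c9}.
Reachable from c6: {c1, c10, c11, c13, c15, c3, c5, c6, c8, c9}.
In c4's history but not c6's: {c12, c14, c2, c4, c7} — 5 commits.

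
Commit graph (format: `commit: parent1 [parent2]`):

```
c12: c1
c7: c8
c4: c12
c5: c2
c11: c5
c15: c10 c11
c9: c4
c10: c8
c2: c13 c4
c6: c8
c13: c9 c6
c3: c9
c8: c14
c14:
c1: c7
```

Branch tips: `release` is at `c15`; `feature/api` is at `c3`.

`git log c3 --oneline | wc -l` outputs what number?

8

Walking parent pointers from c3: reachable set = {c1, c12, c14, c3, c4, c7, c8, c9}.
That is 8 commits.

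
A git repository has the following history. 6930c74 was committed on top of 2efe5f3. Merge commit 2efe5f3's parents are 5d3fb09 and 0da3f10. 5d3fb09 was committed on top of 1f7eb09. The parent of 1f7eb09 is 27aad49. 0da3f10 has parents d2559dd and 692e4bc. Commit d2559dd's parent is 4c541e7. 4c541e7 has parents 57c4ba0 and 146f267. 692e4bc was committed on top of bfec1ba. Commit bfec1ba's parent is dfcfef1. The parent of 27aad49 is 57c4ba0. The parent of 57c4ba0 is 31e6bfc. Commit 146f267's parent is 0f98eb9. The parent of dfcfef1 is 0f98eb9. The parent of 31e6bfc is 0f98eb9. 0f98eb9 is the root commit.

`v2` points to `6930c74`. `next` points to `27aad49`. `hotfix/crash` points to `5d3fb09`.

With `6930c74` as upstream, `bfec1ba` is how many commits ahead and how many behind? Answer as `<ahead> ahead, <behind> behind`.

0 ahead, 12 behind

Reachable from bfec1ba: {0f98eb9, bfec1ba, dfcfef1}.
Reachable from 6930c74: {0da3f10, 0f98eb9, 146f267, 1f7eb09, 27aad49, 2efe5f3, 31e6bfc, 4c541e7, 57c4ba0, 5d3fb09, 692e4bc, 6930c74, bfec1ba, d2559dd, dfcfef1}.
Only in bfec1ba's history (ahead): {} — 0.
Only in 6930c74's history (behind): {0da3f10, 146f267, 1f7eb09, 27aad49, 2efe5f3, 31e6bfc, 4c541e7, 57c4ba0, 5d3fb09, 692e4bc, 6930c74, d2559dd} — 12.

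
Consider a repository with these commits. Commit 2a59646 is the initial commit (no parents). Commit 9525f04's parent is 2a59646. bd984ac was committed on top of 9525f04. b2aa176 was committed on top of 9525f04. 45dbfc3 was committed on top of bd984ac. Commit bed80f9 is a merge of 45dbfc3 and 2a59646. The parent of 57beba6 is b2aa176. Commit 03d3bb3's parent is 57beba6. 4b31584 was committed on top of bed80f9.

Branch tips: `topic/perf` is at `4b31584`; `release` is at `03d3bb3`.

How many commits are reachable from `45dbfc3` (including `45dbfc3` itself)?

Walking parent pointers from 45dbfc3: reachable set = {2a59646, 45dbfc3, 9525f04, bd984ac}.
That is 4 commits.

4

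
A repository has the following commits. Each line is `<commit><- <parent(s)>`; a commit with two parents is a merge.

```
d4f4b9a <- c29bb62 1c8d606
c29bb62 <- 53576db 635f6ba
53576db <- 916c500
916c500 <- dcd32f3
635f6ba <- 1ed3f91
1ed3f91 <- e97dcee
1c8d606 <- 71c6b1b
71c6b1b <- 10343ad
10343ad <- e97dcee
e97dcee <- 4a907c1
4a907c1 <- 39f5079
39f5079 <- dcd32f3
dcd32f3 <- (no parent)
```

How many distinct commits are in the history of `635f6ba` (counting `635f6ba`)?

6

Walking parent pointers from 635f6ba: reachable set = {1ed3f91, 39f5079, 4a907c1, 635f6ba, dcd32f3, e97dcee}.
That is 6 commits.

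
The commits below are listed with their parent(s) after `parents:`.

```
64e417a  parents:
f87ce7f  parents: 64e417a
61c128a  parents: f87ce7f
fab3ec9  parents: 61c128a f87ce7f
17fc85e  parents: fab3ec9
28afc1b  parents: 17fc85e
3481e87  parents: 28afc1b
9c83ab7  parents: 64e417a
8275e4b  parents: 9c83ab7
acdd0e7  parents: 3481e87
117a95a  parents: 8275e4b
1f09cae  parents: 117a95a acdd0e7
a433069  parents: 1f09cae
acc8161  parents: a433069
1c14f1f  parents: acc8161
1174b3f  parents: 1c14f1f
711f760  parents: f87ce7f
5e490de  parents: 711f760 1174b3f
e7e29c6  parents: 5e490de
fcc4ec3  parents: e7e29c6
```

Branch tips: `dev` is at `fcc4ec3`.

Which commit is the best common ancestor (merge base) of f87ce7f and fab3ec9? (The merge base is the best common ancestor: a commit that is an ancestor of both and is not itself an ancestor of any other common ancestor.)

Ancestors of f87ce7f: {64e417a, f87ce7f}.
Ancestors of fab3ec9: {61c128a, 64e417a, f87ce7f, fab3ec9}.
Common ancestors: {64e417a, f87ce7f}.
Among these, f87ce7f is not an ancestor of any other common ancestor — it is the merge base.

f87ce7f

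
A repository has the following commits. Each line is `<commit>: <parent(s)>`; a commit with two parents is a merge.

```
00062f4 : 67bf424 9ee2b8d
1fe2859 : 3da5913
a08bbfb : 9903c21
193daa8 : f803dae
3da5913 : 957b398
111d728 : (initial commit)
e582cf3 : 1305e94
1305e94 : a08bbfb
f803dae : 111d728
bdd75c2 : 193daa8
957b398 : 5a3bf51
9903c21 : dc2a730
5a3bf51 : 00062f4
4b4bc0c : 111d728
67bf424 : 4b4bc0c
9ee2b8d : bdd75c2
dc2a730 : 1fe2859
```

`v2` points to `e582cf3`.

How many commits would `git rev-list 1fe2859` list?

12

Walking parent pointers from 1fe2859: reachable set = {00062f4, 111d728, 193daa8, 1fe2859, 3da5913, 4b4bc0c, 5a3bf51, 67bf424, 957b398, 9ee2b8d, bdd75c2, f803dae}.
That is 12 commits.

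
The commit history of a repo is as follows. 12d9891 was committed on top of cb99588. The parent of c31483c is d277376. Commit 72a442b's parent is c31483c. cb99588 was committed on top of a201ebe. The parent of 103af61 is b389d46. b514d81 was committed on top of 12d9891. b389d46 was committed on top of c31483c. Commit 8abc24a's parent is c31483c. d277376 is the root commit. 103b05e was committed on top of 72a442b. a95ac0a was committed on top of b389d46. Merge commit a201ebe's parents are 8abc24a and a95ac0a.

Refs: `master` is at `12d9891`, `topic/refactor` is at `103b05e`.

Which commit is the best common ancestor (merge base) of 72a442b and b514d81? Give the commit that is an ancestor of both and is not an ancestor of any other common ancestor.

c31483c

Ancestors of 72a442b: {72a442b, c31483c, d277376}.
Ancestors of b514d81: {12d9891, 8abc24a, a201ebe, a95ac0a, b389d46, b514d81, c31483c, cb99588, d277376}.
Common ancestors: {c31483c, d277376}.
Among these, c31483c is not an ancestor of any other common ancestor — it is the merge base.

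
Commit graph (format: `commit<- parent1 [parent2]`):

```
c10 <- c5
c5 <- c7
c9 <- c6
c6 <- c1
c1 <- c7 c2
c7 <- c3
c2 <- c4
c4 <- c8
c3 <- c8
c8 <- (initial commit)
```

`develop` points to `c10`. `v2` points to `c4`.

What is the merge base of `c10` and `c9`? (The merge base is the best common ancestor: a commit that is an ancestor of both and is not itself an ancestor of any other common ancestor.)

c7

Ancestors of c10: {c10, c3, c5, c7, c8}.
Ancestors of c9: {c1, c2, c3, c4, c6, c7, c8, c9}.
Common ancestors: {c3, c7, c8}.
Among these, c7 is not an ancestor of any other common ancestor — it is the merge base.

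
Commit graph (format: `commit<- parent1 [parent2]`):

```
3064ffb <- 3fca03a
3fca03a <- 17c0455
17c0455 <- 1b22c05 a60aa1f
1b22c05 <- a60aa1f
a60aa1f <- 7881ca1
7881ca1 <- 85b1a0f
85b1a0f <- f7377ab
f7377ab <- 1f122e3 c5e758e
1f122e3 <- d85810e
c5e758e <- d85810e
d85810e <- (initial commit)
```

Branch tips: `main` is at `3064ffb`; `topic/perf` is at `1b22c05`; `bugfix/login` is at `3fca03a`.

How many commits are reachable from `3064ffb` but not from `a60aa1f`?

Reachable from 3064ffb: {17c0455, 1b22c05, 1f122e3, 3064ffb, 3fca03a, 7881ca1, 85b1a0f, a60aa1f, c5e758e, d85810e, f7377ab}.
Reachable from a60aa1f: {1f122e3, 7881ca1, 85b1a0f, a60aa1f, c5e758e, d85810e, f7377ab}.
In 3064ffb's history but not a60aa1f's: {17c0455, 1b22c05, 3064ffb, 3fca03a} — 4 commits.

4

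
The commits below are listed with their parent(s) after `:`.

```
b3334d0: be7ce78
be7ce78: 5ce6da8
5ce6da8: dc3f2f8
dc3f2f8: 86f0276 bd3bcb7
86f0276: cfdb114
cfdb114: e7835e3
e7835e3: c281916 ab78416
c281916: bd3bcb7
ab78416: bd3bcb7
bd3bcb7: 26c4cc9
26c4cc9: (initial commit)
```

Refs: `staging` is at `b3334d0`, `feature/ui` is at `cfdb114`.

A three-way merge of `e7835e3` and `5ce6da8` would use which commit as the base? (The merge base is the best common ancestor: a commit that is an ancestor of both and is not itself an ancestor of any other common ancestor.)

Ancestors of e7835e3: {26c4cc9, ab78416, bd3bcb7, c281916, e7835e3}.
Ancestors of 5ce6da8: {26c4cc9, 5ce6da8, 86f0276, ab78416, bd3bcb7, c281916, cfdb114, dc3f2f8, e7835e3}.
Common ancestors: {26c4cc9, ab78416, bd3bcb7, c281916, e7835e3}.
Among these, e7835e3 is not an ancestor of any other common ancestor — it is the merge base.

e7835e3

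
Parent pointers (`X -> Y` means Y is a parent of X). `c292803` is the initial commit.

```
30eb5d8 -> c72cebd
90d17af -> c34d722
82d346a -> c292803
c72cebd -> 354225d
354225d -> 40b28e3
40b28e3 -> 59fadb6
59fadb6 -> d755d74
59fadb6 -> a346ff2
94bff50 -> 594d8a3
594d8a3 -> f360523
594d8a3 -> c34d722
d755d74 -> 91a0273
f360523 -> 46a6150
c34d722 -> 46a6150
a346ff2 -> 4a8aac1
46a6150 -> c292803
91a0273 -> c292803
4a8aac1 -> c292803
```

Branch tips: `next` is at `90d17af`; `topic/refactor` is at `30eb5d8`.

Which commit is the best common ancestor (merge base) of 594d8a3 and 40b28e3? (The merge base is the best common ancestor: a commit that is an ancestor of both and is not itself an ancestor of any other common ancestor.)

c292803

Ancestors of 594d8a3: {46a6150, 594d8a3, c292803, c34d722, f360523}.
Ancestors of 40b28e3: {40b28e3, 4a8aac1, 59fadb6, 91a0273, a346ff2, c292803, d755d74}.
Common ancestors: {c292803}.
The only common ancestor is c292803, so it is the merge base.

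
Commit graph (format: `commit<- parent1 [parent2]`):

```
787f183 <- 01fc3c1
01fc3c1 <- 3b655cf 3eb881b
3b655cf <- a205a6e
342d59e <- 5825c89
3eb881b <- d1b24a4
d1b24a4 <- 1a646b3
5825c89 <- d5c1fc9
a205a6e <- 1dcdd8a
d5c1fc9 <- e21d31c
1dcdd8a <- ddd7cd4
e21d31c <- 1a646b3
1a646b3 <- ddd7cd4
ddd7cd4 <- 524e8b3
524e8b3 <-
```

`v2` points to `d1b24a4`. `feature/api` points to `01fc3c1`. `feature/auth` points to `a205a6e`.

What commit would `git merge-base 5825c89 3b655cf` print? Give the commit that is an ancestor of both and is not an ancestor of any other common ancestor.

Ancestors of 5825c89: {1a646b3, 524e8b3, 5825c89, d5c1fc9, ddd7cd4, e21d31c}.
Ancestors of 3b655cf: {1dcdd8a, 3b655cf, 524e8b3, a205a6e, ddd7cd4}.
Common ancestors: {524e8b3, ddd7cd4}.
Among these, ddd7cd4 is not an ancestor of any other common ancestor — it is the merge base.

ddd7cd4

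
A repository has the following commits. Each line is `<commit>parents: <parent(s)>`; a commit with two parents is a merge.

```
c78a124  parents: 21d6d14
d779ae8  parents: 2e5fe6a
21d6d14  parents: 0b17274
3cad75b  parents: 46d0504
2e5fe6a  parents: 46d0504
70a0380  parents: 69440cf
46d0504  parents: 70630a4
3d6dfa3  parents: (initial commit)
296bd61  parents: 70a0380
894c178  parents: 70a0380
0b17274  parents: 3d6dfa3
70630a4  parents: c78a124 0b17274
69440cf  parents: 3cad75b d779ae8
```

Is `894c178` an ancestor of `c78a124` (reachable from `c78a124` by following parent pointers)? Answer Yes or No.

No

Ancestors of c78a124: {0b17274, 21d6d14, 3d6dfa3, c78a124}.
894c178 is not in that set, so it is not an ancestor of c78a124.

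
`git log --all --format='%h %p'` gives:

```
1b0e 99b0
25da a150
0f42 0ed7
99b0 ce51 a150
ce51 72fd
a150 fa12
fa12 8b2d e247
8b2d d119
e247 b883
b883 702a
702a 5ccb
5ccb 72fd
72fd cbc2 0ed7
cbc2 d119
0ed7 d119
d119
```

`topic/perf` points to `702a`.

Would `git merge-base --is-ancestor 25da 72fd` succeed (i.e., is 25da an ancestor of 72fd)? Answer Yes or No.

No

Ancestors of 72fd: {0ed7, 72fd, cbc2, d119}.
25da is not in that set, so it is not an ancestor of 72fd.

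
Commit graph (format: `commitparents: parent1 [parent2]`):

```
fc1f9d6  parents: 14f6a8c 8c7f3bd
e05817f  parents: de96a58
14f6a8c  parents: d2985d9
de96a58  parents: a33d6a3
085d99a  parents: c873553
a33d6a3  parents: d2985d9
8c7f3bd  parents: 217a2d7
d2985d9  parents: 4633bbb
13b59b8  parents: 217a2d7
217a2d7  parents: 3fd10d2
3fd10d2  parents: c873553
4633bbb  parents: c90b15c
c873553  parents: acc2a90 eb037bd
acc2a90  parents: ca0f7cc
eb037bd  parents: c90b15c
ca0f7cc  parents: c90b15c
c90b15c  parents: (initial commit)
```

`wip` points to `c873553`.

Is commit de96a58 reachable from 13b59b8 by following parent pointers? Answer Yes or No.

Ancestors of 13b59b8: {13b59b8, 217a2d7, 3fd10d2, acc2a90, c873553, c90b15c, ca0f7cc, eb037bd}.
de96a58 is not in that set, so it is not an ancestor of 13b59b8.

No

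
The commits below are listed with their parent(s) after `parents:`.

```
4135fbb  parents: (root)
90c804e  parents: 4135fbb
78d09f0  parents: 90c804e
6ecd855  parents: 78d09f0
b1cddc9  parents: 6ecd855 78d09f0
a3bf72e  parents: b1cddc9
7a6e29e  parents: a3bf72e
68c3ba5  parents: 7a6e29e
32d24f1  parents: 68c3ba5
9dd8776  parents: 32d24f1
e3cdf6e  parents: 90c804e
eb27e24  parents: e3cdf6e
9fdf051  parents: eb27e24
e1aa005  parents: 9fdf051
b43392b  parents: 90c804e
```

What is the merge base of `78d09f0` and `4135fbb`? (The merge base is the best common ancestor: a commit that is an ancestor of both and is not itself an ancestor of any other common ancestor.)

4135fbb

Ancestors of 78d09f0: {4135fbb, 78d09f0, 90c804e}.
Ancestors of 4135fbb: {4135fbb}.
Common ancestors: {4135fbb}.
The only common ancestor is 4135fbb, so it is the merge base.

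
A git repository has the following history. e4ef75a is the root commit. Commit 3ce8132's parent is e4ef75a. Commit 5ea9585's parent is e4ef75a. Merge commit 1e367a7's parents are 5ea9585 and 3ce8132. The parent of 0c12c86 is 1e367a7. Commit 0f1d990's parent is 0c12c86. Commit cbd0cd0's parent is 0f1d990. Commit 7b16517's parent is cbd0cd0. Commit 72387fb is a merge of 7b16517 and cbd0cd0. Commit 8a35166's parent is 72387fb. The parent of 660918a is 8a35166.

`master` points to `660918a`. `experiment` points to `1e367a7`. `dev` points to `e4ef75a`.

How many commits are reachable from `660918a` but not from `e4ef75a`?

Reachable from 660918a: {0c12c86, 0f1d990, 1e367a7, 3ce8132, 5ea9585, 660918a, 72387fb, 7b16517, 8a35166, cbd0cd0, e4ef75a}.
Reachable from e4ef75a: {e4ef75a}.
In 660918a's history but not e4ef75a's: {0c12c86, 0f1d990, 1e367a7, 3ce8132, 5ea9585, 660918a, 72387fb, 7b16517, 8a35166, cbd0cd0} — 10 commits.

10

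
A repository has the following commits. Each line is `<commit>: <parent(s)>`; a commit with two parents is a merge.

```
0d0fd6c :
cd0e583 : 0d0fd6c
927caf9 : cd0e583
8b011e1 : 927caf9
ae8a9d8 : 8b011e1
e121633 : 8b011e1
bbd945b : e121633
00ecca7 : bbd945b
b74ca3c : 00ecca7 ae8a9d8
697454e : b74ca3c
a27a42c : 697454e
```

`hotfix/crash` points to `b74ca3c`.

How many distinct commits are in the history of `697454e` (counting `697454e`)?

10

Walking parent pointers from 697454e: reachable set = {00ecca7, 0d0fd6c, 697454e, 8b011e1, 927caf9, ae8a9d8, b74ca3c, bbd945b, cd0e583, e121633}.
That is 10 commits.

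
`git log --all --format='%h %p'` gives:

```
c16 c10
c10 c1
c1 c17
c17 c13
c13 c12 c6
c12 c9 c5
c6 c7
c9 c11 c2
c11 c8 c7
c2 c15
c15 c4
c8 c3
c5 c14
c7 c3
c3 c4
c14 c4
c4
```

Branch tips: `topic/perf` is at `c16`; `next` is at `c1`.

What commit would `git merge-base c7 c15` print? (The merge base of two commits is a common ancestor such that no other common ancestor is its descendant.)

c4

Ancestors of c7: {c3, c4, c7}.
Ancestors of c15: {c15, c4}.
Common ancestors: {c4}.
The only common ancestor is c4, so it is the merge base.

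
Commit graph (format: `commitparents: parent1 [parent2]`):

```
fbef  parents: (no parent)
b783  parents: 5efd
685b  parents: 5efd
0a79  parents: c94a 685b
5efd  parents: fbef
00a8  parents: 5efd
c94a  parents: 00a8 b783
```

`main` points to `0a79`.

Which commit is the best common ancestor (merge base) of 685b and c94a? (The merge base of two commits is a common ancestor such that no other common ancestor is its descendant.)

Ancestors of 685b: {5efd, 685b, fbef}.
Ancestors of c94a: {00a8, 5efd, b783, c94a, fbef}.
Common ancestors: {5efd, fbef}.
Among these, 5efd is not an ancestor of any other common ancestor — it is the merge base.

5efd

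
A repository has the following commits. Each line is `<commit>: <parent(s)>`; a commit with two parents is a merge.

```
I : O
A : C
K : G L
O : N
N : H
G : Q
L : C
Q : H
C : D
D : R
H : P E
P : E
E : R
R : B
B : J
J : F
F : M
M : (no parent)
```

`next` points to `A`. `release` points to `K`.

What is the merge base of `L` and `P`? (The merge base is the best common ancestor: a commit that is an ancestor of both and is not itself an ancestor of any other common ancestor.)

Ancestors of L: {B, C, D, F, J, L, M, R}.
Ancestors of P: {B, E, F, J, M, P, R}.
Common ancestors: {B, F, J, M, R}.
Among these, R is not an ancestor of any other common ancestor — it is the merge base.

R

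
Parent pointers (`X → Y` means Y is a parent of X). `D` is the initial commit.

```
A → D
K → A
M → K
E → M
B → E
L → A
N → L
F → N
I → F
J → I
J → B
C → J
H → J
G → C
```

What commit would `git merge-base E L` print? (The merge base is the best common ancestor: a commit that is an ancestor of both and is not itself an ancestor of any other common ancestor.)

Ancestors of E: {A, D, E, K, M}.
Ancestors of L: {A, D, L}.
Common ancestors: {A, D}.
Among these, A is not an ancestor of any other common ancestor — it is the merge base.

A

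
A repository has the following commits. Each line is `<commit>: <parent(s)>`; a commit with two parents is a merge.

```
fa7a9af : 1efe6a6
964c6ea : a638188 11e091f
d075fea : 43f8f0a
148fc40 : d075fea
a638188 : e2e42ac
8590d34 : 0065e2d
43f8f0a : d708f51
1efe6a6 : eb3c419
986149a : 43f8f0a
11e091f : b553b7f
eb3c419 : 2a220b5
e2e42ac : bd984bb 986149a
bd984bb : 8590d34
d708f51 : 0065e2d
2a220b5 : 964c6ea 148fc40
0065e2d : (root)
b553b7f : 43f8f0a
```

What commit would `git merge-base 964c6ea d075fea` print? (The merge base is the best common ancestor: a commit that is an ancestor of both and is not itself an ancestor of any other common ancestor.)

43f8f0a

Ancestors of 964c6ea: {0065e2d, 11e091f, 43f8f0a, 8590d34, 964c6ea, 986149a, a638188, b553b7f, bd984bb, d708f51, e2e42ac}.
Ancestors of d075fea: {0065e2d, 43f8f0a, d075fea, d708f51}.
Common ancestors: {0065e2d, 43f8f0a, d708f51}.
Among these, 43f8f0a is not an ancestor of any other common ancestor — it is the merge base.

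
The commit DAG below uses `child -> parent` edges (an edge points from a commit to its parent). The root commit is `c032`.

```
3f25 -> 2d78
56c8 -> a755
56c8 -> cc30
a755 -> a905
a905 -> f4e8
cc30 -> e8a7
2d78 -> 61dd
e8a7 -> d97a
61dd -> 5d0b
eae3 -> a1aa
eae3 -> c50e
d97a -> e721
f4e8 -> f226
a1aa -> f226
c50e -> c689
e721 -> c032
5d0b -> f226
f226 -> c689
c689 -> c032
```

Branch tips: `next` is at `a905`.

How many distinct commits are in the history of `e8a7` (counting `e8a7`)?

4

Walking parent pointers from e8a7: reachable set = {c032, d97a, e721, e8a7}.
That is 4 commits.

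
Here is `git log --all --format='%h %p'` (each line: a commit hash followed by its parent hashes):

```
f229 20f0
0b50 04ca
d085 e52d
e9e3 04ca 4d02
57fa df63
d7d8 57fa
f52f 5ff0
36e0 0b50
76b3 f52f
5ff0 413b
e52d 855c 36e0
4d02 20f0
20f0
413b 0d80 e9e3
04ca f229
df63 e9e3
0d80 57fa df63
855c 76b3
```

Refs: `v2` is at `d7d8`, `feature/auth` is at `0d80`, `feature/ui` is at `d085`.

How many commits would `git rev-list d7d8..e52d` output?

Reachable from e52d: {04ca, 0b50, 0d80, 20f0, 36e0, 413b, 4d02, 57fa, 5ff0, 76b3, 855c, df63, e52d, e9e3, f229, f52f}.
Reachable from d7d8: {04ca, 20f0, 4d02, 57fa, d7d8, df63, e9e3, f229}.
In e52d's history but not d7d8's: {0b50, 0d80, 36e0, 413b, 5ff0, 76b3, 855c, e52d, f52f} — 9 commits.

9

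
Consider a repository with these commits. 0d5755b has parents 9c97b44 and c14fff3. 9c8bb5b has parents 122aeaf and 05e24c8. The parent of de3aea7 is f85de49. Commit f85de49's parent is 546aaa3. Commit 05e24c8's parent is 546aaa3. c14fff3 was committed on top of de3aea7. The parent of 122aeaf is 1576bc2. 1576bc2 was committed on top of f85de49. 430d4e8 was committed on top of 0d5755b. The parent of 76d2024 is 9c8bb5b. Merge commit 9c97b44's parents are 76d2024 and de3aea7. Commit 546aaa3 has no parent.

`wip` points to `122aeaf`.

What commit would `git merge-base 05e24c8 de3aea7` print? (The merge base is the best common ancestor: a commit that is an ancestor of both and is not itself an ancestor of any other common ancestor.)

Ancestors of 05e24c8: {05e24c8, 546aaa3}.
Ancestors of de3aea7: {546aaa3, de3aea7, f85de49}.
Common ancestors: {546aaa3}.
The only common ancestor is 546aaa3, so it is the merge base.

546aaa3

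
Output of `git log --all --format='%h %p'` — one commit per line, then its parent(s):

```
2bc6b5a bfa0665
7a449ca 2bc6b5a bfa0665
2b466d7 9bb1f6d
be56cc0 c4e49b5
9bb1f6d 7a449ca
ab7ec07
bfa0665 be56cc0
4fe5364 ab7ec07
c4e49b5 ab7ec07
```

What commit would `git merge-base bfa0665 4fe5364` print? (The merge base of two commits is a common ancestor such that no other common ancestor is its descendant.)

Ancestors of bfa0665: {ab7ec07, be56cc0, bfa0665, c4e49b5}.
Ancestors of 4fe5364: {4fe5364, ab7ec07}.
Common ancestors: {ab7ec07}.
The only common ancestor is ab7ec07, so it is the merge base.

ab7ec07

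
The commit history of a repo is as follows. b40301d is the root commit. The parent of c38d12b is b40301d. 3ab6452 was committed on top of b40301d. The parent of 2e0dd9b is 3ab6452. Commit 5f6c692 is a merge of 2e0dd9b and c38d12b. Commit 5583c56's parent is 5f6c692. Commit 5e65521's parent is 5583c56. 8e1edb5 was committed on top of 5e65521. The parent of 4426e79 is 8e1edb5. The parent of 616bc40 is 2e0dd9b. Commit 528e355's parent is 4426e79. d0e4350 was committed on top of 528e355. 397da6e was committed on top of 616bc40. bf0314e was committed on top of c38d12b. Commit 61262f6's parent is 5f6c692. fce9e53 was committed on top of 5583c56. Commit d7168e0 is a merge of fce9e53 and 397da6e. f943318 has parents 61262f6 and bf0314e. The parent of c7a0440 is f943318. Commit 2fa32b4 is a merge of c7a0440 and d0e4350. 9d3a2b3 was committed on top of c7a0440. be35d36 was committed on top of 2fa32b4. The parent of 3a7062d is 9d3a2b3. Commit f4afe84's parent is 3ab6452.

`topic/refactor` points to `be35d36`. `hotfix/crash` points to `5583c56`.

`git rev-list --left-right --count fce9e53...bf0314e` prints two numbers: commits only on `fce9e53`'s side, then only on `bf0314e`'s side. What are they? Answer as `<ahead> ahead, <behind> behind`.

5 ahead, 1 behind

Reachable from fce9e53: {2e0dd9b, 3ab6452, 5583c56, 5f6c692, b40301d, c38d12b, fce9e53}.
Reachable from bf0314e: {b40301d, bf0314e, c38d12b}.
Only in fce9e53's history (ahead): {2e0dd9b, 3ab6452, 5583c56, 5f6c692, fce9e53} — 5.
Only in bf0314e's history (behind): {bf0314e} — 1.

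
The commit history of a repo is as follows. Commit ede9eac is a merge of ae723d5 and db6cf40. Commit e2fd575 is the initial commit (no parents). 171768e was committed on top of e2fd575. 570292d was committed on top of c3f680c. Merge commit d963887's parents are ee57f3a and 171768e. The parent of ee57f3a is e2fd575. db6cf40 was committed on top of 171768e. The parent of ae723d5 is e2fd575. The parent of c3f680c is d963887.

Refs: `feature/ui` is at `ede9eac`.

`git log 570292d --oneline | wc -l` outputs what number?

Walking parent pointers from 570292d: reachable set = {171768e, 570292d, c3f680c, d963887, e2fd575, ee57f3a}.
That is 6 commits.

6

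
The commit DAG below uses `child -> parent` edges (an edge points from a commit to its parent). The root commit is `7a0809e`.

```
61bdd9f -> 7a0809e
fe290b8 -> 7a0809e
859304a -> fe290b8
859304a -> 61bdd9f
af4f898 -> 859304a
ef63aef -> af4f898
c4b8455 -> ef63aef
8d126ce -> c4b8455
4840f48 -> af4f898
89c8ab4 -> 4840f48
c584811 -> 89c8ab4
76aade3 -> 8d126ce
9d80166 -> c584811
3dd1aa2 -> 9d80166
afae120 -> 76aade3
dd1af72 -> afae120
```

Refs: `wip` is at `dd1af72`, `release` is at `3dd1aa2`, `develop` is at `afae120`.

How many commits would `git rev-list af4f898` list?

Walking parent pointers from af4f898: reachable set = {61bdd9f, 7a0809e, 859304a, af4f898, fe290b8}.
That is 5 commits.

5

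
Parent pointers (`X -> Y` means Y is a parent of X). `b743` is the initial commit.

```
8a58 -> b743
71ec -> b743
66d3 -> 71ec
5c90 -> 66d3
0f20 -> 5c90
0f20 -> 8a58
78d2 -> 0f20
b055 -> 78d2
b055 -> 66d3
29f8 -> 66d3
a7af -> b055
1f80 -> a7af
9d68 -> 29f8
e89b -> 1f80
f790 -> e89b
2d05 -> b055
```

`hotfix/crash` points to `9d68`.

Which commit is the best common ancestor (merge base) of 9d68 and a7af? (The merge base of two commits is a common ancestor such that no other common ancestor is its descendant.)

Ancestors of 9d68: {29f8, 66d3, 71ec, 9d68, b743}.
Ancestors of a7af: {0f20, 5c90, 66d3, 71ec, 78d2, 8a58, a7af, b055, b743}.
Common ancestors: {66d3, 71ec, b743}.
Among these, 66d3 is not an ancestor of any other common ancestor — it is the merge base.

66d3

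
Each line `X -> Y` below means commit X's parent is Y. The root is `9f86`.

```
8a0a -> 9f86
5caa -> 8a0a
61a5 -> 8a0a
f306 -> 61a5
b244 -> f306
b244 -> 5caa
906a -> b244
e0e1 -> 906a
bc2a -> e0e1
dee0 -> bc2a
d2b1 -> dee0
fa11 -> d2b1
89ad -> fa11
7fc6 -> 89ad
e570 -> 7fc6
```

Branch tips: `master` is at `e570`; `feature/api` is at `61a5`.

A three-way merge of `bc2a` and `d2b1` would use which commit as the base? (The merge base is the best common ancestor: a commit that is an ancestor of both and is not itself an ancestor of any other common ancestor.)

bc2a

Ancestors of bc2a: {5caa, 61a5, 8a0a, 906a, 9f86, b244, bc2a, e0e1, f306}.
Ancestors of d2b1: {5caa, 61a5, 8a0a, 906a, 9f86, b244, bc2a, d2b1, dee0, e0e1, f306}.
Common ancestors: {5caa, 61a5, 8a0a, 906a, 9f86, b244, bc2a, e0e1, f306}.
Among these, bc2a is not an ancestor of any other common ancestor — it is the merge base.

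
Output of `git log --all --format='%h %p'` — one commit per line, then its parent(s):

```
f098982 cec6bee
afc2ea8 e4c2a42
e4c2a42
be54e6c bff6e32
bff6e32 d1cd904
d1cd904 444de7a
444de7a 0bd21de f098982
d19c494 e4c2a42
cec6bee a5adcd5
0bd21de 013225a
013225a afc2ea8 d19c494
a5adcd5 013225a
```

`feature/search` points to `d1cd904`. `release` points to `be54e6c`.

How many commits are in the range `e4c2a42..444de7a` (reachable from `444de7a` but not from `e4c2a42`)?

8

Reachable from 444de7a: {013225a, 0bd21de, 444de7a, a5adcd5, afc2ea8, cec6bee, d19c494, e4c2a42, f098982}.
Reachable from e4c2a42: {e4c2a42}.
In 444de7a's history but not e4c2a42's: {013225a, 0bd21de, 444de7a, a5adcd5, afc2ea8, cec6bee, d19c494, f098982} — 8 commits.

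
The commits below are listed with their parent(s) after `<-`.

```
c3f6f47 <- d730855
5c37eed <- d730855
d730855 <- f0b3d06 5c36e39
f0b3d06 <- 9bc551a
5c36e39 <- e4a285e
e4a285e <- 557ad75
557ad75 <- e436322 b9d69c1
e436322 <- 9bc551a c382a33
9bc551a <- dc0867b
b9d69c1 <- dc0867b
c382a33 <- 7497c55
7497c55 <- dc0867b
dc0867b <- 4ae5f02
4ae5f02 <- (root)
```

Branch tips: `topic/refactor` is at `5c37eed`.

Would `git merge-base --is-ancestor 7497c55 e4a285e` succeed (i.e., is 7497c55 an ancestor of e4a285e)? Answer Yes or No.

Ancestors of e4a285e (commits reachable by following parents): {4ae5f02, 557ad75, 7497c55, 9bc551a, b9d69c1, c382a33, dc0867b, e436322, e4a285e}.
7497c55 is in that set, so it is an ancestor of e4a285e.

Yes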